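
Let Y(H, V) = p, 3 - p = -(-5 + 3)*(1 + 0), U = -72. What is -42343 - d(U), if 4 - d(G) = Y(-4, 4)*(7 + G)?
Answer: -42412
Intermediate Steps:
p = 1 (p = 3 - (-1)*(-5 + 3)*(1 + 0) = 3 - (-1)*(-2*1) = 3 - (-1)*(-2) = 3 - 1*2 = 3 - 2 = 1)
Y(H, V) = 1
d(G) = -3 - G (d(G) = 4 - (7 + G) = 4 + (-7 - G) = -3 - G)
-42343 - d(U) = -42343 - (-3 - 1*(-72)) = -42343 - (-3 + 72) = -42343 - 1*69 = -42343 - 69 = -42412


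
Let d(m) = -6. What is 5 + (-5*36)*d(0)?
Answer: 1085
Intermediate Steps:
5 + (-5*36)*d(0) = 5 - 5*36*(-6) = 5 - 180*(-6) = 5 + 1080 = 1085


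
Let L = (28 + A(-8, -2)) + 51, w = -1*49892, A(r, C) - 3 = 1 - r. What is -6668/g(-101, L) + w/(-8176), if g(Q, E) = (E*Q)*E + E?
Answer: 746048183/122098340 ≈ 6.1102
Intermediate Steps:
A(r, C) = 4 - r (A(r, C) = 3 + (1 - r) = 4 - r)
w = -49892
L = 91 (L = (28 + (4 - 1*(-8))) + 51 = (28 + (4 + 8)) + 51 = (28 + 12) + 51 = 40 + 51 = 91)
g(Q, E) = E + Q*E² (g(Q, E) = Q*E² + E = E + Q*E²)
-6668/g(-101, L) + w/(-8176) = -6668*1/(91*(1 + 91*(-101))) - 49892/(-8176) = -6668*1/(91*(1 - 9191)) - 49892*(-1/8176) = -6668/(91*(-9190)) + 12473/2044 = -6668/(-836290) + 12473/2044 = -6668*(-1/836290) + 12473/2044 = 3334/418145 + 12473/2044 = 746048183/122098340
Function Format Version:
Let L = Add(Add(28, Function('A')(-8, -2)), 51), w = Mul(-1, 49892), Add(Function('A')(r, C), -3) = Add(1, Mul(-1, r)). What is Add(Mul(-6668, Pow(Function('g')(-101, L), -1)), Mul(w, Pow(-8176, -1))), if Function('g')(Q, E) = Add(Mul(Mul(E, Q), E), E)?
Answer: Rational(746048183, 122098340) ≈ 6.1102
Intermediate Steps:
Function('A')(r, C) = Add(4, Mul(-1, r)) (Function('A')(r, C) = Add(3, Add(1, Mul(-1, r))) = Add(4, Mul(-1, r)))
w = -49892
L = 91 (L = Add(Add(28, Add(4, Mul(-1, -8))), 51) = Add(Add(28, Add(4, 8)), 51) = Add(Add(28, 12), 51) = Add(40, 51) = 91)
Function('g')(Q, E) = Add(E, Mul(Q, Pow(E, 2))) (Function('g')(Q, E) = Add(Mul(Q, Pow(E, 2)), E) = Add(E, Mul(Q, Pow(E, 2))))
Add(Mul(-6668, Pow(Function('g')(-101, L), -1)), Mul(w, Pow(-8176, -1))) = Add(Mul(-6668, Pow(Mul(91, Add(1, Mul(91, -101))), -1)), Mul(-49892, Pow(-8176, -1))) = Add(Mul(-6668, Pow(Mul(91, Add(1, -9191)), -1)), Mul(-49892, Rational(-1, 8176))) = Add(Mul(-6668, Pow(Mul(91, -9190), -1)), Rational(12473, 2044)) = Add(Mul(-6668, Pow(-836290, -1)), Rational(12473, 2044)) = Add(Mul(-6668, Rational(-1, 836290)), Rational(12473, 2044)) = Add(Rational(3334, 418145), Rational(12473, 2044)) = Rational(746048183, 122098340)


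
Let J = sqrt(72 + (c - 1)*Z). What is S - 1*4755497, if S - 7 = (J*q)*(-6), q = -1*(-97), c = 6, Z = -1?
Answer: -4755490 - 582*sqrt(67) ≈ -4.7603e+6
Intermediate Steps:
q = 97
J = sqrt(67) (J = sqrt(72 + (6 - 1)*(-1)) = sqrt(72 + 5*(-1)) = sqrt(72 - 5) = sqrt(67) ≈ 8.1853)
S = 7 - 582*sqrt(67) (S = 7 + (sqrt(67)*97)*(-6) = 7 + (97*sqrt(67))*(-6) = 7 - 582*sqrt(67) ≈ -4756.9)
S - 1*4755497 = (7 - 582*sqrt(67)) - 1*4755497 = (7 - 582*sqrt(67)) - 4755497 = -4755490 - 582*sqrt(67)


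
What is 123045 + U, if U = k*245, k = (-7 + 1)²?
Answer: 131865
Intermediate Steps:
k = 36 (k = (-6)² = 36)
U = 8820 (U = 36*245 = 8820)
123045 + U = 123045 + 8820 = 131865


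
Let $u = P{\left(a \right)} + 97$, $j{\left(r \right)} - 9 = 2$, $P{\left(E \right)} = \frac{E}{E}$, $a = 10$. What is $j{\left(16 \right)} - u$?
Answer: $-87$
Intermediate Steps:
$P{\left(E \right)} = 1$
$j{\left(r \right)} = 11$ ($j{\left(r \right)} = 9 + 2 = 11$)
$u = 98$ ($u = 1 + 97 = 98$)
$j{\left(16 \right)} - u = 11 - 98 = -87$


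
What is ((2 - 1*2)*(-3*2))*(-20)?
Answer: 0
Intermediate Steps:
((2 - 1*2)*(-3*2))*(-20) = ((2 - 2)*(-6))*(-20) = (0*(-6))*(-20) = 0*(-20) = 0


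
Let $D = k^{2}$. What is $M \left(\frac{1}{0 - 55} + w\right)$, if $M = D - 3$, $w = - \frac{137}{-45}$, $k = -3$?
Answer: $\frac{2996}{165} \approx 18.158$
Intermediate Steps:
$D = 9$ ($D = \left(-3\right)^{2} = 9$)
$w = \frac{137}{45}$ ($w = \left(-137\right) \left(- \frac{1}{45}\right) = \frac{137}{45} \approx 3.0444$)
$M = 6$ ($M = 9 - 3 = 6$)
$M \left(\frac{1}{0 - 55} + w\right) = 6 \left(\frac{1}{0 - 55} + \frac{137}{45}\right) = 6 \left(\frac{1}{-55} + \frac{137}{45}\right) = 6 \left(- \frac{1}{55} + \frac{137}{45}\right) = 6 \cdot \frac{1498}{495} = \frac{2996}{165}$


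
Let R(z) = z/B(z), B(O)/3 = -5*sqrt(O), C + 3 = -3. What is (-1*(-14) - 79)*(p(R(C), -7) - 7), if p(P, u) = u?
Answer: 910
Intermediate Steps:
C = -6 (C = -3 - 3 = -6)
B(O) = -15*sqrt(O) (B(O) = 3*(-5*sqrt(O)) = -15*sqrt(O))
R(z) = -sqrt(z)/15 (R(z) = z/((-15*sqrt(z))) = z*(-1/(15*sqrt(z))) = -sqrt(z)/15)
(-1*(-14) - 79)*(p(R(C), -7) - 7) = (-1*(-14) - 79)*(-7 - 7) = (14 - 79)*(-14) = -65*(-14) = 910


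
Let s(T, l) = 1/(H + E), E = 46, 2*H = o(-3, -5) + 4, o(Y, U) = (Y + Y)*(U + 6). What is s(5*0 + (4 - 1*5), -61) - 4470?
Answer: -201149/45 ≈ -4470.0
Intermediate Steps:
o(Y, U) = 2*Y*(6 + U) (o(Y, U) = (2*Y)*(6 + U) = 2*Y*(6 + U))
H = -1 (H = (2*(-3)*(6 - 5) + 4)/2 = (2*(-3)*1 + 4)/2 = (-6 + 4)/2 = (½)*(-2) = -1)
s(T, l) = 1/45 (s(T, l) = 1/(-1 + 46) = 1/45)
s(5*0 + (4 - 1*5), -61) - 4470 = 1/45 - 4470 = -201149/45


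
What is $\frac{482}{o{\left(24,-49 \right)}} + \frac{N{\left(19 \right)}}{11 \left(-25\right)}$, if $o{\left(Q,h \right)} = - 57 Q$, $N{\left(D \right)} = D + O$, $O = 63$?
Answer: $- \frac{122363}{188100} \approx -0.65052$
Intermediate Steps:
$N{\left(D \right)} = 63 + D$ ($N{\left(D \right)} = D + 63 = 63 + D$)
$\frac{482}{o{\left(24,-49 \right)}} + \frac{N{\left(19 \right)}}{11 \left(-25\right)} = \frac{482}{\left(-57\right) 24} + \frac{63 + 19}{11 \left(-25\right)} = \frac{482}{-1368} + \frac{82}{-275} = 482 \left(- \frac{1}{1368}\right) + 82 \left(- \frac{1}{275}\right) = - \frac{241}{684} - \frac{82}{275} = - \frac{122363}{188100}$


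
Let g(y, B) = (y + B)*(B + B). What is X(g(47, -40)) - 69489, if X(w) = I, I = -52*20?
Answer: -70529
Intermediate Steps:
g(y, B) = 2*B*(B + y) (g(y, B) = (B + y)*(2*B) = 2*B*(B + y))
I = -1040
X(w) = -1040
X(g(47, -40)) - 69489 = -1040 - 69489 = -70529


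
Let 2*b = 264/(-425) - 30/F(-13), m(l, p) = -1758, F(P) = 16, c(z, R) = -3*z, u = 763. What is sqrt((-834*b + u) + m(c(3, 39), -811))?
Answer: sqrt(5306686)/340 ≈ 6.7754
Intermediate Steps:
b = -8487/6800 (b = (264/(-425) - 30/16)/2 = (264*(-1/425) - 30*1/16)/2 = (-264/425 - 15/8)/2 = (1/2)*(-8487/3400) = -8487/6800 ≈ -1.2481)
sqrt((-834*b + u) + m(c(3, 39), -811)) = sqrt((-834*(-8487/6800) + 763) - 1758) = sqrt((3539079/3400 + 763) - 1758) = sqrt(6133279/3400 - 1758) = sqrt(156079/3400) = sqrt(5306686)/340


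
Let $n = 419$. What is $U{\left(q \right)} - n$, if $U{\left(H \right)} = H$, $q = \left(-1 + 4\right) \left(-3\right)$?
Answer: $-428$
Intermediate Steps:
$q = -9$ ($q = 3 \left(-3\right) = -9$)
$U{\left(q \right)} - n = -9 - 419 = -428$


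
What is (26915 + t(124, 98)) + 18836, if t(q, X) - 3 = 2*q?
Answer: 46002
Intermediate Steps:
t(q, X) = 3 + 2*q
(26915 + t(124, 98)) + 18836 = (26915 + (3 + 2*124)) + 18836 = (26915 + (3 + 248)) + 18836 = (26915 + 251) + 18836 = 27166 + 18836 = 46002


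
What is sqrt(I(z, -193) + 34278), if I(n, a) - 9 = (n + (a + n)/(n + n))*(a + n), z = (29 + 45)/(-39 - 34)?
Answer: 3*sqrt(51610412999)/5402 ≈ 126.16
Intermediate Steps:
z = -74/73 (z = 74/(-73) = 74*(-1/73) = -74/73 ≈ -1.0137)
I(n, a) = 9 + (a + n)*(n + (a + n)/(2*n)) (I(n, a) = 9 + (n + (a + n)/(n + n))*(a + n) = 9 + (n + (a + n)/((2*n)))*(a + n) = 9 + (n + (a + n)*(1/(2*n)))*(a + n) = 9 + (n + (a + n)/(2*n))*(a + n) = 9 + (a + n)*(n + (a + n)/(2*n)))
sqrt(I(z, -193) + 34278) = sqrt((9 - 193 + (-74/73)**2 + (1/2)*(-74/73) - 193*(-74/73) + (1/2)*(-193)**2/(-74/73)) + 34278) = sqrt((9 - 193 + 5476/5329 - 37/73 + 14282/73 + (1/2)*37249*(-73/74)) + 34278) = sqrt((9 - 193 + 5476/5329 - 37/73 + 14282/73 - 2719177/148) + 34278) = sqrt(-14480900133/788692 + 34278) = sqrt(12553884243/788692) = 3*sqrt(51610412999)/5402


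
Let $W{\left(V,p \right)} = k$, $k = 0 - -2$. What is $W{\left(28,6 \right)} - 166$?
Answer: $-164$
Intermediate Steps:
$k = 2$ ($k = 0 + 2 = 2$)
$W{\left(V,p \right)} = 2$
$W{\left(28,6 \right)} - 166 = 2 - 166 = -164$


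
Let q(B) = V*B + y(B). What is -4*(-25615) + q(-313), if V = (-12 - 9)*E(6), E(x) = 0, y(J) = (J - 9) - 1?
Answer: 102137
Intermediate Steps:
y(J) = -10 + J (y(J) = (-9 + J) - 1 = -10 + J)
V = 0 (V = (-12 - 9)*0 = -21*0 = 0)
q(B) = -10 + B (q(B) = 0*B + (-10 + B) = 0 + (-10 + B) = -10 + B)
-4*(-25615) + q(-313) = -4*(-25615) + (-10 - 313) = 102460 - 323 = 102137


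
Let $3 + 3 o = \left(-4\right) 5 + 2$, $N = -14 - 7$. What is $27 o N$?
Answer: $3969$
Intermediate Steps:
$N = -21$ ($N = -14 - 7 = -21$)
$o = -7$ ($o = -1 + \frac{\left(-4\right) 5 + 2}{3} = -1 + \frac{-20 + 2}{3} = -1 + \frac{1}{3} \left(-18\right) = -1 - 6 = -7$)
$27 o N = 27 \left(-7\right) \left(-21\right) = \left(-189\right) \left(-21\right) = 3969$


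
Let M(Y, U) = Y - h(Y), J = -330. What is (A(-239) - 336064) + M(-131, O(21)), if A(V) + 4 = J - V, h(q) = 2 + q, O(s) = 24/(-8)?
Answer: -336161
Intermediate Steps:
O(s) = -3 (O(s) = 24*(-⅛) = -3)
M(Y, U) = -2 (M(Y, U) = Y - (2 + Y) = Y + (-2 - Y) = -2)
A(V) = -334 - V (A(V) = -4 + (-330 - V) = -334 - V)
(A(-239) - 336064) + M(-131, O(21)) = ((-334 - 1*(-239)) - 336064) - 2 = ((-334 + 239) - 336064) - 2 = (-95 - 336064) - 2 = -336159 - 2 = -336161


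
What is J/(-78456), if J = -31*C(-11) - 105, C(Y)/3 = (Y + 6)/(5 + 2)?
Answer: 45/91532 ≈ 0.00049163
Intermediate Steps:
C(Y) = 18/7 + 3*Y/7 (C(Y) = 3*((Y + 6)/(5 + 2)) = 3*((6 + Y)/7) = 3*((6 + Y)*(1/7)) = 3*(6/7 + Y/7) = 18/7 + 3*Y/7)
J = -270/7 (J = -31*(18/7 + (3/7)*(-11)) - 105 = -31*(18/7 - 33/7) - 105 = -31*(-15/7) - 105 = 465/7 - 105 = -270/7 ≈ -38.571)
J/(-78456) = -270/7/(-78456) = -270/7*(-1/78456) = 45/91532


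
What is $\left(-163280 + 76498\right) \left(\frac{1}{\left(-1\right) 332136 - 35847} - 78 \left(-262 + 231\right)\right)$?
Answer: $- \frac{77217139020326}{367983} \approx -2.0984 \cdot 10^{8}$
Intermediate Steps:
$\left(-163280 + 76498\right) \left(\frac{1}{\left(-1\right) 332136 - 35847} - 78 \left(-262 + 231\right)\right) = - 86782 \left(\frac{1}{-332136 - 35847} - -2418\right) = - 86782 \left(\frac{1}{-367983} + 2418\right) = - 86782 \left(- \frac{1}{367983} + 2418\right) = \left(-86782\right) \frac{889782893}{367983} = - \frac{77217139020326}{367983}$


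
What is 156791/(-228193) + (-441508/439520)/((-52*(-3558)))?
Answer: -3187516928180041/4639062846949440 ≈ -0.68710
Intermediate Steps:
156791/(-228193) + (-441508/439520)/((-52*(-3558))) = 156791*(-1/228193) - 441508*1/439520/185016 = -156791/228193 - 110377/109880*1/185016 = -156791/228193 - 110377/20329558080 = -3187516928180041/4639062846949440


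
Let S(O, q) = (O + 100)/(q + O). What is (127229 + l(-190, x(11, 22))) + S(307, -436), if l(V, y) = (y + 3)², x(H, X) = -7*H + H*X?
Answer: 20053030/129 ≈ 1.5545e+5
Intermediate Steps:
l(V, y) = (3 + y)²
S(O, q) = (100 + O)/(O + q)
(127229 + l(-190, x(11, 22))) + S(307, -436) = (127229 + (3 + 11*(-7 + 22))²) + (100 + 307)/(307 - 436) = (127229 + (3 + 11*15)²) + 407/(-129) = (127229 + (3 + 165)²) - 1/129*407 = (127229 + 168²) - 407/129 = (127229 + 28224) - 407/129 = 155453 - 407/129 = 20053030/129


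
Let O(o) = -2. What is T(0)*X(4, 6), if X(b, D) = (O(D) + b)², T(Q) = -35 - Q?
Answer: -140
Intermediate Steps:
X(b, D) = (-2 + b)²
T(0)*X(4, 6) = (-35 - 1*0)*(-2 + 4)² = (-35 + 0)*2² = -35*4 = -140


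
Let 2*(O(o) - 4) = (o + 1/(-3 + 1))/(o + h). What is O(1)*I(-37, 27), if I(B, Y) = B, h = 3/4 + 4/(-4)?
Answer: -481/3 ≈ -160.33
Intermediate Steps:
h = -¼ (h = 3*(¼) + 4*(-¼) = ¾ - 1 = -¼ ≈ -0.25000)
O(o) = 4 + (-½ + o)/(2*(-¼ + o)) (O(o) = 4 + ((o + 1/(-3 + 1))/(o - ¼))/2 = 4 + ((o + 1/(-2))/(-¼ + o))/2 = 4 + ((o - ½)/(-¼ + o))/2 = 4 + ((-½ + o)/(-¼ + o))/2 = 4 + (-½ + o)/(2*(-¼ + o)))
O(1)*I(-37, 27) = ((-5 + 18*1)/(-1 + 4*1))*(-37) = ((-5 + 18)/(-1 + 4))*(-37) = (13/3)*(-37) = -481/3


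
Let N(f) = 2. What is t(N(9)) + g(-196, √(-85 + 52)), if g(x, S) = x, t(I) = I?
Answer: -194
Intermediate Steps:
t(N(9)) + g(-196, √(-85 + 52)) = 2 - 196 = -194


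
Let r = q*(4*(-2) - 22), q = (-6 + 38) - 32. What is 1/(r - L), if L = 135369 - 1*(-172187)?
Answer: -1/307556 ≈ -3.2514e-6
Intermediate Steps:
q = 0 (q = 32 - 32 = 0)
r = 0 (r = 0*(4*(-2) - 22) = 0*(-8 - 22) = 0*(-30) = 0)
L = 307556 (L = 135369 + 172187 = 307556)
1/(r - L) = 1/(0 - 1*307556) = 1/(0 - 307556) = 1/(-307556) = -1/307556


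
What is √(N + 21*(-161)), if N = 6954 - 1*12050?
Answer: 7*I*√173 ≈ 92.071*I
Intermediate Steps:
N = -5096 (N = 6954 - 12050 = -5096)
√(N + 21*(-161)) = √(-5096 + 21*(-161)) = √(-5096 - 3381) = √(-8477) = 7*I*√173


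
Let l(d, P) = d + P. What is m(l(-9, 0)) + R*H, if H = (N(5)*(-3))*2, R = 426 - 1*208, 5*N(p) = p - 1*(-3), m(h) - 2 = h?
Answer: -10499/5 ≈ -2099.8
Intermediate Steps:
l(d, P) = P + d
m(h) = 2 + h
N(p) = 3/5 + p/5 (N(p) = (p - 1*(-3))/5 = (p + 3)/5 = (3 + p)/5 = 3/5 + p/5)
R = 218 (R = 426 - 208 = 218)
H = -48/5 (H = ((3/5 + (1/5)*5)*(-3))*2 = ((3/5 + 1)*(-3))*2 = ((8/5)*(-3))*2 = -24/5*2 = -48/5 ≈ -9.6000)
m(l(-9, 0)) + R*H = (2 + (0 - 9)) + 218*(-48/5) = (2 - 9) - 10464/5 = -7 - 10464/5 = -10499/5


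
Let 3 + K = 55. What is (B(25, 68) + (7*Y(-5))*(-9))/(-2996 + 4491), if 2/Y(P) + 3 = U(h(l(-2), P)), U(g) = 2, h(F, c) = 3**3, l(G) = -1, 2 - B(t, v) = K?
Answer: 76/1495 ≈ 0.050836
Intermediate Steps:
K = 52 (K = -3 + 55 = 52)
B(t, v) = -50 (B(t, v) = 2 - 1*52 = 2 - 52 = -50)
h(F, c) = 27
Y(P) = -2 (Y(P) = 2/(-3 + 2) = 2/(-1) = 2*(-1) = -2)
(B(25, 68) + (7*Y(-5))*(-9))/(-2996 + 4491) = (-50 + (7*(-2))*(-9))/(-2996 + 4491) = (-50 - 14*(-9))/1495 = (-50 + 126)*(1/1495) = 76*(1/1495) = 76/1495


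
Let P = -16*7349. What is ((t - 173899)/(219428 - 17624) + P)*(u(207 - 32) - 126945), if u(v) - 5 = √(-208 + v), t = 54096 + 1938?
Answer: 753041065390735/50451 - 23729039401*I*√33/201804 ≈ 1.4926e+10 - 6.7547e+5*I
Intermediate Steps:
t = 56034
u(v) = 5 + √(-208 + v)
P = -117584
((t - 173899)/(219428 - 17624) + P)*(u(207 - 32) - 126945) = ((56034 - 173899)/(219428 - 17624) - 117584)*((5 + √(-208 + (207 - 32))) - 126945) = (-117865/201804 - 117584)*((5 + √(-208 + 175)) - 126945) = (-117865*1/201804 - 117584)*((5 + √(-33)) - 126945) = (-117865/201804 - 117584)*((5 + I*√33) - 126945) = -23729039401*(-126940 + I*√33)/201804 = 753041065390735/50451 - 23729039401*I*√33/201804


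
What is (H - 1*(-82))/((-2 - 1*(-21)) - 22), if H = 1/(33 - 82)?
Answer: -1339/49 ≈ -27.327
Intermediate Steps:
H = -1/49 (H = 1/(-49) = -1/49 ≈ -0.020408)
(H - 1*(-82))/((-2 - 1*(-21)) - 22) = (-1/49 - 1*(-82))/((-2 - 1*(-21)) - 22) = (-1/49 + 82)/((-2 + 21) - 22) = (4017/49)/(19 - 22) = (4017/49)/(-3) = -⅓*4017/49 = -1339/49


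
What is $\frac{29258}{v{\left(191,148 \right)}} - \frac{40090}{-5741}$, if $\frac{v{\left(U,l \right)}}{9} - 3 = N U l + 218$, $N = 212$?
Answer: $\frac{2162515650148}{309654228753} \approx 6.9836$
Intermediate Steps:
$v{\left(U,l \right)} = 1989 + 1908 U l$ ($v{\left(U,l \right)} = 27 + 9 \left(212 U l + 218\right) = 27 + 9 \left(218 + 212 U l\right) = 27 + \left(1962 + 1908 U l\right) = 1989 + 1908 U l$)
$\frac{29258}{v{\left(191,148 \right)}} - \frac{40090}{-5741} = \frac{29258}{1989 + 1908 \cdot 191 \cdot 148} - \frac{40090}{-5741} = \frac{29258}{1989 + 53935344} - - \frac{40090}{5741} = \frac{29258}{53937333} + \frac{40090}{5741} = \frac{2162515650148}{309654228753}$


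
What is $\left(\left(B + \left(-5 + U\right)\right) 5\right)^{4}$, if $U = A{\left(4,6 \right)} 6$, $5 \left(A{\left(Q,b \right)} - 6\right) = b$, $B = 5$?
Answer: $2176782336$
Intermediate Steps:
$A{\left(Q,b \right)} = 6 + \frac{b}{5}$
$U = \frac{216}{5}$ ($U = \left(6 + \frac{1}{5} \cdot 6\right) 6 = \left(6 + \frac{6}{5}\right) 6 = \frac{36}{5} \cdot 6 = \frac{216}{5} \approx 43.2$)
$\left(\left(B + \left(-5 + U\right)\right) 5\right)^{4} = \left(\left(5 + \left(-5 + \frac{216}{5}\right)\right) 5\right)^{4} = \left(\left(5 + \frac{191}{5}\right) 5\right)^{4} = \left(\frac{216}{5} \cdot 5\right)^{4} = 216^{4} = 2176782336$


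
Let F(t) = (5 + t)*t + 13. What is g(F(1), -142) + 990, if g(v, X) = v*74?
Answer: 2396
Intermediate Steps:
F(t) = 13 + t*(5 + t) (F(t) = t*(5 + t) + 13 = 13 + t*(5 + t))
g(v, X) = 74*v
g(F(1), -142) + 990 = 74*(13 + 1**2 + 5*1) + 990 = 74*(13 + 1 + 5) + 990 = 74*19 + 990 = 1406 + 990 = 2396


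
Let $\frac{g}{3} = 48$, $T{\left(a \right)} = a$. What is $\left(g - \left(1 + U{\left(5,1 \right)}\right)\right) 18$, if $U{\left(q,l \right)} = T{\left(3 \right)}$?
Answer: $2520$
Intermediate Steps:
$g = 144$ ($g = 3 \cdot 48 = 144$)
$U{\left(q,l \right)} = 3$
$\left(g - \left(1 + U{\left(5,1 \right)}\right)\right) 18 = \left(144 - 4\right) 18 = 140 \cdot 18 = 2520$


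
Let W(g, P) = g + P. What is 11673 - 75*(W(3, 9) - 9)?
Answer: 11448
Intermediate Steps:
W(g, P) = P + g
11673 - 75*(W(3, 9) - 9) = 11673 - 75*((9 + 3) - 9) = 11673 - 75*(12 - 9) = 11673 - 75*3 = 11673 - 1*225 = 11673 - 225 = 11448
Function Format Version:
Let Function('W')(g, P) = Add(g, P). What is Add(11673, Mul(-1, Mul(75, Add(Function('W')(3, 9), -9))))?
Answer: 11448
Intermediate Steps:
Function('W')(g, P) = Add(P, g)
Add(11673, Mul(-1, Mul(75, Add(Function('W')(3, 9), -9)))) = Add(11673, Mul(-1, Mul(75, Add(Add(9, 3), -9)))) = Add(11673, Mul(-1, Mul(75, Add(12, -9)))) = Add(11673, Mul(-1, Mul(75, 3))) = Add(11673, Mul(-1, 225)) = Add(11673, -225) = 11448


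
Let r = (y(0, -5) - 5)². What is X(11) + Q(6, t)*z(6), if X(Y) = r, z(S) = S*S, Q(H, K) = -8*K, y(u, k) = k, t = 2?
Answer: -476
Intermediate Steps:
r = 100 (r = (-5 - 5)² = (-10)² = 100)
z(S) = S²
X(Y) = 100
X(11) + Q(6, t)*z(6) = 100 - 8*2*6² = 100 - 16*36 = 100 - 576 = -476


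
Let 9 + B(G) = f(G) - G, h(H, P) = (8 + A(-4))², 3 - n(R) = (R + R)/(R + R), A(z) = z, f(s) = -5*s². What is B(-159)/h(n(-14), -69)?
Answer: -126255/16 ≈ -7890.9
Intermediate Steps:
n(R) = 2 (n(R) = 3 - (R + R)/(R + R) = 3 - 2*R/(2*R) = 3 - 2*R*1/(2*R) = 3 - 1*1 = 3 - 1 = 2)
h(H, P) = 16 (h(H, P) = (8 - 4)² = 4² = 16)
B(G) = -9 - G - 5*G² (B(G) = -9 + (-5*G² - G) = -9 + (-G - 5*G²) = -9 - G - 5*G²)
B(-159)/h(n(-14), -69) = (-9 - 1*(-159) - 5*(-159)²)/16 = (-9 + 159 - 5*25281)*(1/16) = (-9 + 159 - 126405)*(1/16) = -126255*1/16 = -126255/16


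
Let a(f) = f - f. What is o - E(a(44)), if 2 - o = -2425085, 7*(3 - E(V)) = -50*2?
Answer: 16975488/7 ≈ 2.4251e+6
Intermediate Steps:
a(f) = 0
E(V) = 121/7 (E(V) = 3 - (-50)*2/7 = 3 - 1/7*(-100) = 3 + 100/7 = 121/7)
o = 2425087 (o = 2 - 1*(-2425085) = 2 + 2425085 = 2425087)
o - E(a(44)) = 2425087 - 1*121/7 = 2425087 - 121/7 = 16975488/7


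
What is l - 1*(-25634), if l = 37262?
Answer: 62896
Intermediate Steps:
l - 1*(-25634) = 37262 - 1*(-25634) = 37262 + 25634 = 62896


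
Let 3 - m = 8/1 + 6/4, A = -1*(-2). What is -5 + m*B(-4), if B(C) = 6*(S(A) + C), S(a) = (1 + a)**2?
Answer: -200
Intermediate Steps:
A = 2
m = -13/2 (m = 3 - (8/1 + 6/4) = 3 - (8*1 + 6*(1/4)) = 3 - (8 + 3/2) = 3 - 1*19/2 = 3 - 19/2 = -13/2 ≈ -6.5000)
B(C) = 54 + 6*C (B(C) = 6*((1 + 2)**2 + C) = 6*(3**2 + C) = 6*(9 + C) = 54 + 6*C)
-5 + m*B(-4) = -5 - 13*(54 + 6*(-4))/2 = -5 - 13*(54 - 24)/2 = -5 - 13/2*30 = -5 - 195 = -200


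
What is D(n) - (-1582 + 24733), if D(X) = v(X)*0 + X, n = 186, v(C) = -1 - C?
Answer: -22965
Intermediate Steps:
D(X) = X (D(X) = (-1 - X)*0 + X = 0 + X = X)
D(n) - (-1582 + 24733) = 186 - (-1582 + 24733) = 186 - 1*23151 = 186 - 23151 = -22965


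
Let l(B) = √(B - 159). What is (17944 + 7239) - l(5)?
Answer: 25183 - I*√154 ≈ 25183.0 - 12.41*I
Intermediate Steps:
l(B) = √(-159 + B)
(17944 + 7239) - l(5) = (17944 + 7239) - √(-159 + 5) = 25183 - √(-154) = 25183 - I*√154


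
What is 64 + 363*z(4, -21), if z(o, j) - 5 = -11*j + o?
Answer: 87184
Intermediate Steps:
z(o, j) = 5 + o - 11*j (z(o, j) = 5 + (-11*j + o) = 5 + (o - 11*j) = 5 + o - 11*j)
64 + 363*z(4, -21) = 64 + 363*(5 + 4 - 11*(-21)) = 64 + 363*(5 + 4 + 231) = 64 + 363*240 = 64 + 87120 = 87184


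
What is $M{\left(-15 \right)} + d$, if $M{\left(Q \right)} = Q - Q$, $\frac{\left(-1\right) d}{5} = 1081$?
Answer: $-5405$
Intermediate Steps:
$d = -5405$ ($d = \left(-5\right) 1081 = -5405$)
$M{\left(Q \right)} = 0$
$M{\left(-15 \right)} + d = 0 - 5405 = -5405$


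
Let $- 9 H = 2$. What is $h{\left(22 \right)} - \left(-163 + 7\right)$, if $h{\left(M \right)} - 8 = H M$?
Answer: $\frac{1432}{9} \approx 159.11$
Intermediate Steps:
$H = - \frac{2}{9}$ ($H = \left(- \frac{1}{9}\right) 2 = - \frac{2}{9} \approx -0.22222$)
$h{\left(M \right)} = 8 - \frac{2 M}{9}$
$h{\left(22 \right)} - \left(-163 + 7\right) = \left(8 - \frac{44}{9}\right) - \left(-163 + 7\right) = \left(8 - \frac{44}{9}\right) - -156 = \frac{28}{9} + 156 = \frac{1432}{9}$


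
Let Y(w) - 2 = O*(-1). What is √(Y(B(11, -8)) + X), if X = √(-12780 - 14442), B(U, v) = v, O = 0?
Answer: √(2 + I*√27222) ≈ 9.1379 + 9.0278*I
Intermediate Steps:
Y(w) = 2 (Y(w) = 2 + 0*(-1) = 2 + 0 = 2)
X = I*√27222 (X = √(-27222) = I*√27222 ≈ 164.99*I)
√(Y(B(11, -8)) + X) = √(2 + I*√27222)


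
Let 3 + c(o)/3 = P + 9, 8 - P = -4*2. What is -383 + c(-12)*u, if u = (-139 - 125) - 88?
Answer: -23615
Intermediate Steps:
P = 16 (P = 8 - (-4)*2 = 8 - 1*(-8) = 8 + 8 = 16)
c(o) = 66 (c(o) = -9 + 3*(16 + 9) = -9 + 3*25 = -9 + 75 = 66)
u = -352 (u = -264 - 88 = -352)
-383 + c(-12)*u = -383 + 66*(-352) = -383 - 23232 = -23615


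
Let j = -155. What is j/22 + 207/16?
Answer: 1037/176 ≈ 5.8920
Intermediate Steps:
j/22 + 207/16 = -155/22 + 207/16 = 1037/176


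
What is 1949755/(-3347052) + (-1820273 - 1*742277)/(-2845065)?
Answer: 201987226235/634838699892 ≈ 0.31817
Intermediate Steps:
1949755/(-3347052) + (-1820273 - 1*742277)/(-2845065) = 1949755*(-1/3347052) + (-1820273 - 742277)*(-1/2845065) = -1949755/3347052 - 2562550*(-1/2845065) = -1949755/3347052 + 512510/569013 = 201987226235/634838699892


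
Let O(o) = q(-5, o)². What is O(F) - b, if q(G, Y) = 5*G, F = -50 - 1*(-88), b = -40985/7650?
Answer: 964447/1530 ≈ 630.36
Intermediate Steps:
b = -8197/1530 (b = -40985*1/7650 = -8197/1530 ≈ -5.3575)
F = 38 (F = -50 + 88 = 38)
O(o) = 625 (O(o) = (5*(-5))² = (-25)² = 625)
O(F) - b = 625 - 1*(-8197/1530) = 625 + 8197/1530 = 964447/1530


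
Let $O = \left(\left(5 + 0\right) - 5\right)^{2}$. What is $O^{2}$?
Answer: $0$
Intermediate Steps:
$O = 0$ ($O = \left(5 - 5\right)^{2} = 0^{2} = 0$)
$O^{2} = 0^{2} = 0$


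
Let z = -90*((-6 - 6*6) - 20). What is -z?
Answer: -5580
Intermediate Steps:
z = 5580 (z = -90*((-6 - 36) - 20) = -90*(-42 - 20) = -90*(-62) = 5580)
-z = -1*5580 = -5580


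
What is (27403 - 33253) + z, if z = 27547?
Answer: 21697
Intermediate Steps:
(27403 - 33253) + z = (27403 - 33253) + 27547 = -5850 + 27547 = 21697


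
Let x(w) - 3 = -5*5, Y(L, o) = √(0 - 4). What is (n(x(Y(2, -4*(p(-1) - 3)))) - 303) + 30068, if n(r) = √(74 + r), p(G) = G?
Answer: 29765 + 2*√13 ≈ 29772.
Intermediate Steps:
Y(L, o) = 2*I (Y(L, o) = √(-4) = 2*I)
x(w) = -22 (x(w) = 3 - 5*5 = 3 - 25 = -22)
(n(x(Y(2, -4*(p(-1) - 3)))) - 303) + 30068 = (√(74 - 22) - 303) + 30068 = (√52 - 303) + 30068 = (2*√13 - 303) + 30068 = (-303 + 2*√13) + 30068 = 29765 + 2*√13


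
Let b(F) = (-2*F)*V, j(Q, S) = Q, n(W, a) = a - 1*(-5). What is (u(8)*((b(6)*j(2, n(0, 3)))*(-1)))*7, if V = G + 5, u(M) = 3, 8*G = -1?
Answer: 2457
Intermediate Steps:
G = -1/8 (G = (1/8)*(-1) = -1/8 ≈ -0.12500)
n(W, a) = 5 + a (n(W, a) = a + 5 = 5 + a)
V = 39/8 (V = -1/8 + 5 = 39/8 ≈ 4.8750)
b(F) = -39*F/4 (b(F) = -2*F*(39/8) = -39*F/4)
(u(8)*((b(6)*j(2, n(0, 3)))*(-1)))*7 = (3*((-39/4*6*2)*(-1)))*7 = (3*(-117/2*2*(-1)))*7 = (3*(-117*(-1)))*7 = (3*117)*7 = 351*7 = 2457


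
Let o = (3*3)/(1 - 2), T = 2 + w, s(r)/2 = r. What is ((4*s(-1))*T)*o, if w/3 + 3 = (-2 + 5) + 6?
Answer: 1440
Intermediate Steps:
s(r) = 2*r
w = 18 (w = -9 + 3*((-2 + 5) + 6) = -9 + 3*(3 + 6) = -9 + 3*9 = -9 + 27 = 18)
T = 20 (T = 2 + 18 = 20)
o = -9 (o = 9/(-1) = 9*(-1) = -9)
((4*s(-1))*T)*o = ((4*(2*(-1)))*20)*(-9) = ((4*(-2))*20)*(-9) = -8*20*(-9) = -160*(-9) = 1440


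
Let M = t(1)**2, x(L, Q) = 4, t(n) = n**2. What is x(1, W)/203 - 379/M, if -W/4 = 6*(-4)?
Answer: -76933/203 ≈ -378.98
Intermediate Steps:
W = 96 (W = -24*(-4) = -4*(-24) = 96)
M = 1 (M = (1**2)**2 = 1**2 = 1)
x(1, W)/203 - 379/M = 4/203 - 379/1 = 4*(1/203) - 379*1 = 4/203 - 379 = -76933/203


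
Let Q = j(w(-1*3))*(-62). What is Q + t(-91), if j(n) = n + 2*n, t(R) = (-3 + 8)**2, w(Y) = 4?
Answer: -719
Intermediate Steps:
t(R) = 25 (t(R) = 5**2 = 25)
j(n) = 3*n
Q = -744 (Q = (3*4)*(-62) = 12*(-62) = -744)
Q + t(-91) = -744 + 25 = -719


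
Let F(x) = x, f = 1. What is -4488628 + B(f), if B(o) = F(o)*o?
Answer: -4488627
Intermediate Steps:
B(o) = o**2 (B(o) = o*o = o**2)
-4488628 + B(f) = -4488628 + 1**2 = -4488628 + 1 = -4488627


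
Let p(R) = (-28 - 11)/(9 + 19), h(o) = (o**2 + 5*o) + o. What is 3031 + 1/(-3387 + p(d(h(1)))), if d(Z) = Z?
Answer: 287566097/94875 ≈ 3031.0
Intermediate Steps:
h(o) = o**2 + 6*o
p(R) = -39/28
3031 + 1/(-3387 + p(d(h(1)))) = 3031 + 1/(-3387 - 39/28) = 3031 + 1/(-94875/28) = 3031 - 28/94875 = 287566097/94875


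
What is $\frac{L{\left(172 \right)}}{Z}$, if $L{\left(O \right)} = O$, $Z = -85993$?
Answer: $- \frac{172}{85993} \approx -0.0020002$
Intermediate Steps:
$\frac{L{\left(172 \right)}}{Z} = \frac{172}{-85993} = 172 \left(- \frac{1}{85993}\right) = - \frac{172}{85993}$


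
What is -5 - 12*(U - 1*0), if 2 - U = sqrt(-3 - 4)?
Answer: -29 + 12*I*sqrt(7) ≈ -29.0 + 31.749*I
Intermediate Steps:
U = 2 - I*sqrt(7) (U = 2 - sqrt(-3 - 4) = 2 - sqrt(-7) = 2 - I*sqrt(7) ≈ 2.0 - 2.6458*I)
-5 - 12*(U - 1*0) = -5 - 12*((2 - I*sqrt(7)) - 1*0) = -5 - 12*((2 - I*sqrt(7)) + 0) = -5 - 12*(2 - I*sqrt(7)) = -5 + (-24 + 12*I*sqrt(7)) = -29 + 12*I*sqrt(7)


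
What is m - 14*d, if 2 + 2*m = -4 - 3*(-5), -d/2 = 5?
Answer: 289/2 ≈ 144.50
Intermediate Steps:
d = -10 (d = -2*5 = -10)
m = 9/2 (m = -1 + (-4 - 3*(-5))/2 = -1 + (-4 + 15)/2 = -1 + (½)*11 = -1 + 11/2 = 9/2 ≈ 4.5000)
m - 14*d = 9/2 - 14*(-10) = 9/2 + 140 = 289/2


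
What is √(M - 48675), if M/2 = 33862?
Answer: √19049 ≈ 138.02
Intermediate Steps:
M = 67724 (M = 2*33862 = 67724)
√(M - 48675) = √(67724 - 48675) = √19049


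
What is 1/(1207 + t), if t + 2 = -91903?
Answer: -1/90698 ≈ -1.1026e-5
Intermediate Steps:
t = -91905 (t = -2 - 91903 = -91905)
1/(1207 + t) = 1/(1207 - 91905) = 1/(-90698) = -1/90698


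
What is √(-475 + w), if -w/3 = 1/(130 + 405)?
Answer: 4*I*√8497405/535 ≈ 21.795*I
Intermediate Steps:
w = -3/535 (w = -3/(130 + 405) = -3/535 ≈ -0.0056075)
√(-475 + w) = √(-475 - 3/535) = √(-254128/535) = 4*I*√8497405/535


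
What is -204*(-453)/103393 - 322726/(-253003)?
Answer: 56748122554/26158739179 ≈ 2.1694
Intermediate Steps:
-204*(-453)/103393 - 322726/(-253003) = 92412*(1/103393) - 322726*(-1/253003) = 92412/103393 + 322726/253003 = 56748122554/26158739179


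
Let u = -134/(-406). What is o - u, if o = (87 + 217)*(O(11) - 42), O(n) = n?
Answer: -1913139/203 ≈ -9424.3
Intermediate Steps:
u = 67/203 (u = -134*(-1/406) = 67/203 ≈ 0.33005)
o = -9424 (o = (87 + 217)*(11 - 42) = 304*(-31) = -9424)
o - u = -9424 - 1*67/203 = -9424 - 67/203 = -1913139/203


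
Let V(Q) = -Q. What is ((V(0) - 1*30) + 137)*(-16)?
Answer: -1712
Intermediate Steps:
((V(0) - 1*30) + 137)*(-16) = ((-1*0 - 1*30) + 137)*(-16) = ((0 - 30) + 137)*(-16) = (-30 + 137)*(-16) = 107*(-16) = -1712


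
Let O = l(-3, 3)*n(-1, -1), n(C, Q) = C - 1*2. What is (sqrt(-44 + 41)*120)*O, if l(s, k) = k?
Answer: -1080*I*sqrt(3) ≈ -1870.6*I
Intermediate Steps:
n(C, Q) = -2 + C (n(C, Q) = C - 2 = -2 + C)
O = -9 (O = 3*(-2 - 1) = 3*(-3) = -9)
(sqrt(-44 + 41)*120)*O = (sqrt(-44 + 41)*120)*(-9) = (sqrt(-3)*120)*(-9) = ((I*sqrt(3))*120)*(-9) = (120*I*sqrt(3))*(-9) = -1080*I*sqrt(3)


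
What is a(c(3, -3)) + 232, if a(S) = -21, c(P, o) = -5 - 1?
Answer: 211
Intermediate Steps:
c(P, o) = -6
a(c(3, -3)) + 232 = -21 + 232 = 211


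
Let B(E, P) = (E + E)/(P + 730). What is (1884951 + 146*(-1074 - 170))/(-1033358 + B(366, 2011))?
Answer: -4668819307/2832433546 ≈ -1.6483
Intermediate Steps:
B(E, P) = 2*E/(730 + P) (B(E, P) = (2*E)/(730 + P) = 2*E/(730 + P))
(1884951 + 146*(-1074 - 170))/(-1033358 + B(366, 2011)) = (1884951 + 146*(-1074 - 170))/(-1033358 + 2*366/(730 + 2011)) = (1884951 + 146*(-1244))/(-1033358 + 2*366/2741) = (1884951 - 181624)/(-1033358 + 2*366*(1/2741)) = 1703327/(-1033358 + 732/2741) = 1703327/(-2832433546/2741) = 1703327*(-2741/2832433546) = -4668819307/2832433546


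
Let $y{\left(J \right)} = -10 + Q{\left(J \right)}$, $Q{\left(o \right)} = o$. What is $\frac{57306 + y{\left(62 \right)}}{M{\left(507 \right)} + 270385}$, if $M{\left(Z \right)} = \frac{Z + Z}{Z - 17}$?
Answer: $\frac{7026355}{33122416} \approx 0.21213$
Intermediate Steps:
$M{\left(Z \right)} = \frac{2 Z}{-17 + Z}$ ($M{\left(Z \right)} = \frac{2 Z}{Z + \left(-325 + 308\right)} = \frac{2 Z}{Z - 17} = \frac{2 Z}{-17 + Z}$)
$y{\left(J \right)} = -10 + J$
$\frac{57306 + y{\left(62 \right)}}{M{\left(507 \right)} + 270385} = \frac{57306 + \left(-10 + 62\right)}{2 \cdot 507 \frac{1}{-17 + 507} + 270385} = \frac{57306 + 52}{2 \cdot 507 \cdot \frac{1}{490} + 270385} = \frac{57358}{2 \cdot 507 \cdot \frac{1}{490} + 270385} = \frac{57358}{\frac{507}{245} + 270385} = \frac{57358}{\frac{66244832}{245}} = 57358 \cdot \frac{245}{66244832} = \frac{7026355}{33122416}$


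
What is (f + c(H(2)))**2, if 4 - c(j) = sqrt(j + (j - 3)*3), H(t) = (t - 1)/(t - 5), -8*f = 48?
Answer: (6 + I*sqrt(93))**2/9 ≈ -6.3333 + 12.858*I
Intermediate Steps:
f = -6 (f = -1/8*48 = -6)
H(t) = (-1 + t)/(-5 + t)
c(j) = 4 - sqrt(-9 + 4*j) (c(j) = 4 - sqrt(j + (j - 3)*3) = 4 - sqrt(j + (-3 + j)*3) = 4 - sqrt(j + (-9 + 3*j)) = 4 - sqrt(-9 + 4*j))
(f + c(H(2)))**2 = (-6 + (4 - sqrt(-9 + 4*((-1 + 2)/(-5 + 2)))))**2 = (-6 + (4 - sqrt(-9 + 4*(1/(-3)))))**2 = (-6 + (4 - sqrt(-9 + 4*(-1/3*1))))**2 = (-6 + (4 - sqrt(-9 + 4*(-1/3))))**2 = (-6 + (4 - sqrt(-9 - 4/3)))**2 = (-6 + (4 - sqrt(-31/3)))**2 = (-6 + (4 - I*sqrt(93)/3))**2 = (-2 - I*sqrt(93)/3)**2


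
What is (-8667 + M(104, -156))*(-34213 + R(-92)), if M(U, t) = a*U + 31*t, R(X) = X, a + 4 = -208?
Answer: 1219577055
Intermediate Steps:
a = -212 (a = -4 - 208 = -212)
M(U, t) = -212*U + 31*t
(-8667 + M(104, -156))*(-34213 + R(-92)) = (-8667 + (-212*104 + 31*(-156)))*(-34213 - 92) = (-8667 + (-22048 - 4836))*(-34305) = (-8667 - 26884)*(-34305) = -35551*(-34305) = 1219577055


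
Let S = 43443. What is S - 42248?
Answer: 1195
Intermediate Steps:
S - 42248 = 43443 - 42248 = 1195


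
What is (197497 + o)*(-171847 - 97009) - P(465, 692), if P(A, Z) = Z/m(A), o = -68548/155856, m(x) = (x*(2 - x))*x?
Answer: -17260304546414828758726/325064232225 ≈ -5.3098e+10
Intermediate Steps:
m(x) = x²*(2 - x)
o = -17137/38964 (o = -68548*1/155856 = -17137/38964 ≈ -0.43982)
P(A, Z) = Z/(A²*(2 - A)) (P(A, Z) = Z/((A²*(2 - A))) = Z*(1/(A²*(2 - A))) = Z/(A²*(2 - A)))
(197497 + o)*(-171847 - 97009) - P(465, 692) = (197497 - 17137/38964)*(-171847 - 97009) - (-1)*692/(465²*(-2 + 465)) = (7695255971/38964)*(-268856) - (-1)*692/(216225*463) = -517228934834794/9741 - (-1)*692/(216225*463) = -517228934834794/9741 - 1*(-692/100112175) = -517228934834794/9741 + 692/100112175 = -17260304546414828758726/325064232225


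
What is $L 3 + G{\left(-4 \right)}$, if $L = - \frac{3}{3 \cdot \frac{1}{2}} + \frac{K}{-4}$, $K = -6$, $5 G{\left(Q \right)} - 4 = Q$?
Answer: $- \frac{3}{2} \approx -1.5$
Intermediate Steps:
$G{\left(Q \right)} = \frac{4}{5} + \frac{Q}{5}$
$L = - \frac{1}{2}$ ($L = - \frac{3}{3 \cdot \frac{1}{2}} - \frac{6}{-4} = - \frac{3}{3 \cdot \frac{1}{2}} - - \frac{3}{2} = - \frac{3}{\frac{3}{2}} + \frac{3}{2} = \left(-3\right) \frac{2}{3} + \frac{3}{2} = -2 + \frac{3}{2} = - \frac{1}{2} \approx -0.5$)
$L 3 + G{\left(-4 \right)} = \left(- \frac{1}{2}\right) 3 + \left(\frac{4}{5} + \frac{1}{5} \left(-4\right)\right) = - \frac{3}{2} + \left(\frac{4}{5} - \frac{4}{5}\right) = - \frac{3}{2} + 0 = - \frac{3}{2}$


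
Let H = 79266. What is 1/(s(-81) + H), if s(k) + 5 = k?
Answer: 1/79180 ≈ 1.2629e-5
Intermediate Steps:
s(k) = -5 + k
1/(s(-81) + H) = 1/((-5 - 81) + 79266) = 1/(-86 + 79266) = 1/79180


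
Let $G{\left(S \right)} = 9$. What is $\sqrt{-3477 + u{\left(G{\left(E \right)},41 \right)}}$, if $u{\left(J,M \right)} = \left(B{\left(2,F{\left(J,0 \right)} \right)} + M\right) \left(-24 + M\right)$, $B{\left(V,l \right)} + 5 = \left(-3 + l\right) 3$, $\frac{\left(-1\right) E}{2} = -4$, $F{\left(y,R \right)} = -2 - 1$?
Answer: $i \sqrt{3171} \approx 56.312 i$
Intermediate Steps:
$F{\left(y,R \right)} = -3$ ($F{\left(y,R \right)} = -2 - 1 = -3$)
$E = 8$ ($E = \left(-2\right) \left(-4\right) = 8$)
$B{\left(V,l \right)} = -14 + 3 l$ ($B{\left(V,l \right)} = -5 + \left(-3 + l\right) 3 = -5 + \left(-9 + 3 l\right) = -14 + 3 l$)
$u{\left(J,M \right)} = \left(-24 + M\right) \left(-23 + M\right)$ ($u{\left(J,M \right)} = \left(\left(-14 + 3 \left(-3\right)\right) + M\right) \left(-24 + M\right) = \left(\left(-14 - 9\right) + M\right) \left(-24 + M\right) = \left(-23 + M\right) \left(-24 + M\right) = \left(-24 + M\right) \left(-23 + M\right)$)
$\sqrt{-3477 + u{\left(G{\left(E \right)},41 \right)}} = \sqrt{-3477 + \left(552 + 41^{2} - 1927\right)} = \sqrt{-3477 + \left(552 + 1681 - 1927\right)} = \sqrt{-3477 + 306} = \sqrt{-3171} = i \sqrt{3171}$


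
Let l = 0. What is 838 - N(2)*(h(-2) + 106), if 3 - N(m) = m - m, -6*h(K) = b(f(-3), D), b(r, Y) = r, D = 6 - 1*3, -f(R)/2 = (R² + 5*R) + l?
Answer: 526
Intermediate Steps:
f(R) = -10*R - 2*R² (f(R) = -2*((R² + 5*R) + 0) = -2*(R² + 5*R) = -10*R - 2*R²)
D = 3 (D = 6 - 3 = 3)
h(K) = -2 (h(K) = -(-3)*(-5 - 1*(-3))/3 = -(-3)*(-5 + 3)/3 = -(-3)*(-2)/3 = -⅙*12 = -2)
N(m) = 3 (N(m) = 3 - (m - m) = 3 - 1*0 = 3 + 0 = 3)
838 - N(2)*(h(-2) + 106) = 838 - 3*(-2 + 106) = 838 - 3*104 = 838 - 1*312 = 838 - 312 = 526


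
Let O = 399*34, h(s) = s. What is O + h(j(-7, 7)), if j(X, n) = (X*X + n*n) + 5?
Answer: 13669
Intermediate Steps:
j(X, n) = 5 + X**2 + n**2 (j(X, n) = (X**2 + n**2) + 5 = 5 + X**2 + n**2)
O = 13566
O + h(j(-7, 7)) = 13566 + (5 + (-7)**2 + 7**2) = 13566 + (5 + 49 + 49) = 13566 + 103 = 13669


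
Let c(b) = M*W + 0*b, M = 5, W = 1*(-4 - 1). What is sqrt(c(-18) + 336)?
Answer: sqrt(311) ≈ 17.635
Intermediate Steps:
W = -5 (W = 1*(-5) = -5)
c(b) = -25 (c(b) = 5*(-5) + 0*b = -25 + 0 = -25)
sqrt(c(-18) + 336) = sqrt(-25 + 336) = sqrt(311)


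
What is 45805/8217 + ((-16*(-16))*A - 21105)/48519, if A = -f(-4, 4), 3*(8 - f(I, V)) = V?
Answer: 678323110/132893541 ≈ 5.1043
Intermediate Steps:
f(I, V) = 8 - V/3
A = -20/3 (A = -(8 - ⅓*4) = -(8 - 4/3) = -1*20/3 = -20/3 ≈ -6.6667)
45805/8217 + ((-16*(-16))*A - 21105)/48519 = 45805/8217 + (-16*(-16)*(-20/3) - 21105)/48519 = 45805*(1/8217) + (256*(-20/3) - 21105)*(1/48519) = 45805/8217 + (-5120/3 - 21105)*(1/48519) = 45805/8217 - 68435/3*1/48519 = 45805/8217 - 68435/145557 = 678323110/132893541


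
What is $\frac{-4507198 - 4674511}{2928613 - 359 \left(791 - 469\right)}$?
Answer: $- \frac{9181709}{2813015} \approx -3.264$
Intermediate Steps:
$\frac{-4507198 - 4674511}{2928613 - 359 \left(791 - 469\right)} = - \frac{9181709}{2928613 - 115598} = - \frac{9181709}{2813015}$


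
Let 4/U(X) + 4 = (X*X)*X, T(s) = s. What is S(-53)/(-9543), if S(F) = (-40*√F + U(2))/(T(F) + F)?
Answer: 1/1011558 - 20*I*√53/505779 ≈ 9.8857e-7 - 0.00028788*I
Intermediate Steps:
U(X) = 4/(-4 + X³) (U(X) = 4/(-4 + (X*X)*X) = 4/(-4 + X²*X) = 4/(-4 + X³))
S(F) = (1 - 40*√F)/(2*F) (S(F) = (-40*√F + 4/(-4 + 2³))/(F + F) = (-40*√F + 4/(-4 + 8))/((2*F)) = (-40*√F + 4/4)*(1/(2*F)) = (-40*√F + 4*(¼))*(1/(2*F)) = (-40*√F + 1)*(1/(2*F)) = (1 - 40*√F)*(1/(2*F)) = (1 - 40*√F)/(2*F))
S(-53)/(-9543) = ((½)*(1 - 40*I*√53)/(-53))/(-9543) = ((½)*(-1/53)*(1 - 40*I*√53))*(-1/9543) = (-1/106 + 20*I*√53/53)*(-1/9543) = 1/1011558 - 20*I*√53/505779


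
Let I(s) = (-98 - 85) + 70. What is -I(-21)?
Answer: 113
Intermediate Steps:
I(s) = -113 (I(s) = -183 + 70 = -113)
-I(-21) = -1*(-113) = 113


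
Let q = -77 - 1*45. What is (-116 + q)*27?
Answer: -6426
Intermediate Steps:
q = -122 (q = -77 - 45 = -122)
(-116 + q)*27 = (-116 - 122)*27 = -238*27 = -6426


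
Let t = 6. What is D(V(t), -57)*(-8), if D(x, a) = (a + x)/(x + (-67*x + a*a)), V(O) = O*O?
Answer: 56/291 ≈ 0.19244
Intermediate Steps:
V(O) = O²
D(x, a) = (a + x)/(a² - 66*x) (D(x, a) = (a + x)/(x + (-67*x + a²)) = (a + x)/(x + (a² - 67*x)) = (a + x)/(a² - 66*x))
D(V(t), -57)*(-8) = ((-57 + 6²)/((-57)² - 66*6²))*(-8) = ((-57 + 36)/(3249 - 66*36))*(-8) = (-21/(3249 - 2376))*(-8) = (-21/873)*(-8) = ((1/873)*(-21))*(-8) = -7/291*(-8) = 56/291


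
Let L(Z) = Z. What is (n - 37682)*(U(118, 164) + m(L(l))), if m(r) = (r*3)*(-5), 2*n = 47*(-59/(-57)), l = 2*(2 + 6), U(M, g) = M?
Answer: 261871475/57 ≈ 4.5942e+6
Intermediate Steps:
l = 16 (l = 2*8 = 16)
n = 2773/114 (n = (47*(-59/(-57)))/2 = (47*(-59*(-1/57)))/2 = (47*(59/57))/2 = (½)*(2773/57) = 2773/114 ≈ 24.325)
m(r) = -15*r (m(r) = (3*r)*(-5) = -15*r)
(n - 37682)*(U(118, 164) + m(L(l))) = (2773/114 - 37682)*(118 - 15*16) = -4292975*(118 - 240)/114 = -4292975/114*(-122) = 261871475/57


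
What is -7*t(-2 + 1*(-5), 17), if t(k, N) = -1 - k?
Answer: -42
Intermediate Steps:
-7*t(-2 + 1*(-5), 17) = -7*(-1 - (-2 + 1*(-5))) = -7*(-1 - (-2 - 5)) = -7*(-1 - 1*(-7)) = -7*(-1 + 7) = -7*6 = -42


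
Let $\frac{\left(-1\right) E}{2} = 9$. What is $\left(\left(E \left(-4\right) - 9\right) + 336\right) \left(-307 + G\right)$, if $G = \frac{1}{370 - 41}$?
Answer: $- \frac{5757114}{47} \approx -1.2249 \cdot 10^{5}$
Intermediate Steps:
$E = -18$ ($E = \left(-2\right) 9 = -18$)
$G = \frac{1}{329} \approx 0.0030395$
$\left(\left(E \left(-4\right) - 9\right) + 336\right) \left(-307 + G\right) = \left(\left(\left(-18\right) \left(-4\right) - 9\right) + 336\right) \left(-307 + \frac{1}{329}\right) = \left(\left(72 - 9\right) + 336\right) \left(- \frac{101002}{329}\right) = \left(63 + 336\right) \left(- \frac{101002}{329}\right) = 399 \left(- \frac{101002}{329}\right) = - \frac{5757114}{47}$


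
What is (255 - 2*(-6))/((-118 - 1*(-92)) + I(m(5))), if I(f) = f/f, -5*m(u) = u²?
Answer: -267/25 ≈ -10.680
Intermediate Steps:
m(u) = -u²/5
I(f) = 1
(255 - 2*(-6))/((-118 - 1*(-92)) + I(m(5))) = (255 - 2*(-6))/((-118 - 1*(-92)) + 1) = (255 + 12)/((-118 + 92) + 1) = 267/(-26 + 1) = 267/(-25) = 267*(-1/25) = -267/25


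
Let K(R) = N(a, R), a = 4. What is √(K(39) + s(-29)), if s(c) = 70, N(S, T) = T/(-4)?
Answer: √241/2 ≈ 7.7621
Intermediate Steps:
N(S, T) = -T/4 (N(S, T) = T*(-¼) = -T/4)
K(R) = -R/4
√(K(39) + s(-29)) = √(-¼*39 + 70) = √(-39/4 + 70) = √(241/4) = √241/2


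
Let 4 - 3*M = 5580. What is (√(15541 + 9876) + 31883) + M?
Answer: 90073/3 + √25417 ≈ 30184.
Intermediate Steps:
M = -5576/3 (M = 4/3 - ⅓*5580 = 4/3 - 1860 = -5576/3 ≈ -1858.7)
(√(15541 + 9876) + 31883) + M = (√(15541 + 9876) + 31883) - 5576/3 = (√25417 + 31883) - 5576/3 = (31883 + √25417) - 5576/3 = 90073/3 + √25417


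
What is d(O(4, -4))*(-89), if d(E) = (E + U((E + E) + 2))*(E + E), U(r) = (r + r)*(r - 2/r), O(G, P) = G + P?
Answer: 0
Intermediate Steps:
U(r) = 2*r*(r - 2/r) (U(r) = (2*r)*(r - 2/r) = 2*r*(r - 2/r))
d(E) = 2*E*(-4 + E + 2*(2 + 2*E)²) (d(E) = (E + (-4 + 2*((E + E) + 2)²))*(E + E) = (E + (-4 + 2*(2*E + 2)²))*(2*E) = (E + (-4 + 2*(2 + 2*E)²))*(2*E) = (-4 + E + 2*(2 + 2*E)²)*(2*E) = 2*E*(-4 + E + 2*(2 + 2*E)²))
d(O(4, -4))*(-89) = (2*(4 - 4)*(-4 + (4 - 4) + 8*(1 + (4 - 4))²))*(-89) = (2*0*(-4 + 0 + 8*(1 + 0)²))*(-89) = (2*0*(-4 + 0 + 8*1²))*(-89) = (2*0*(-4 + 0 + 8*1))*(-89) = (2*0*(-4 + 0 + 8))*(-89) = (2*0*4)*(-89) = 0*(-89) = 0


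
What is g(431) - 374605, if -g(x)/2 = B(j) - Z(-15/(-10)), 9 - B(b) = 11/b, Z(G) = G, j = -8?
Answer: -1498491/4 ≈ -3.7462e+5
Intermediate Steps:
B(b) = 9 - 11/b
g(x) = -71/4 (g(x) = -2*((9 - 11/(-8)) - (-15)/(-10)) = -2*((9 - 11*(-1/8)) - (-15)*(-1)/10) = -2*((9 + 11/8) - 1*3/2) = -2*(83/8 - 3/2) = -2*71/8 = -71/4)
g(431) - 374605 = -71/4 - 374605 = -1498491/4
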